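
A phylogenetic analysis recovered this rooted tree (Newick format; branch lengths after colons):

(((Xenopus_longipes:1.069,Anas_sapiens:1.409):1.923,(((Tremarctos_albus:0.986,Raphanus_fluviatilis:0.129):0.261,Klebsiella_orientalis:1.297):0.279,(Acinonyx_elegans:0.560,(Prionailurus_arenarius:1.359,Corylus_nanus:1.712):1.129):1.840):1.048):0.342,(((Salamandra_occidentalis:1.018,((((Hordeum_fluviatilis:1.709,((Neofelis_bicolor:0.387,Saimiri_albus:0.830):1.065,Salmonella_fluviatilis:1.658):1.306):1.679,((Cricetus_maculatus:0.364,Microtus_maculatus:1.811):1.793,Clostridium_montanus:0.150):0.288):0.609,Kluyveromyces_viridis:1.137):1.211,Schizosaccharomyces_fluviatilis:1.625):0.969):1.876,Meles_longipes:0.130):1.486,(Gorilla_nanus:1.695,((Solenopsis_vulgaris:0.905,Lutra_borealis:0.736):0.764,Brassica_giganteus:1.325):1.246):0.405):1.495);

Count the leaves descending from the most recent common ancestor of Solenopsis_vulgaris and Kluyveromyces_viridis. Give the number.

15

The MRCA of Solenopsis_vulgaris and Kluyveromyces_viridis is the node subtending (((Salamandra_occidentalis,((((Hordeum_fluviatilis,((Neofelis_bicolor,Saimiri_albus),Salmonella_fluviatilis)),((Cricetus_maculatus,Microtus_maculatus),Clostridium_montanus)),Kluyveromyces_viridis),Schizosaccharomyces_fluviatilis)),Meles_longipes),(Gorilla_nanus,((Solenopsis_vulgaris,Lutra_borealis),Brassica_giganteus))).
That clade contains 15 terminal taxa: Brassica_giganteus, Clostridium_montanus, Cricetus_maculatus, Gorilla_nanus, Hordeum_fluviatilis, Kluyveromyces_viridis, Lutra_borealis, Meles_longipes, Microtus_maculatus, Neofelis_bicolor, Saimiri_albus, Salamandra_occidentalis, Salmonella_fluviatilis, Schizosaccharomyces_fluviatilis, Solenopsis_vulgaris.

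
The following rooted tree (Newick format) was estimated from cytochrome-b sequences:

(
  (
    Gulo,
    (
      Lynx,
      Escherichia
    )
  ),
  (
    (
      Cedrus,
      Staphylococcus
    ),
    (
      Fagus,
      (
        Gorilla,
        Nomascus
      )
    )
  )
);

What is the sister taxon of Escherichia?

Lynx

Escherichia attaches to the tree at the node subtending (Lynx,Escherichia).
The other lineage descending from that same node — the sister group — is the single tip Lynx.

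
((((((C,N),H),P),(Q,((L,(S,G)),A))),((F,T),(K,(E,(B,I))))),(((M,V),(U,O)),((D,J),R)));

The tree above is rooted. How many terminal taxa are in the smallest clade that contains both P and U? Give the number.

The MRCA of P and U is the root, so the clade is the entire tree.
That clade contains 22 terminal taxa: A, B, C, D, E, F, G, H, I, J, K, L, M, N, O, P, Q, R, S, T, U, V.

22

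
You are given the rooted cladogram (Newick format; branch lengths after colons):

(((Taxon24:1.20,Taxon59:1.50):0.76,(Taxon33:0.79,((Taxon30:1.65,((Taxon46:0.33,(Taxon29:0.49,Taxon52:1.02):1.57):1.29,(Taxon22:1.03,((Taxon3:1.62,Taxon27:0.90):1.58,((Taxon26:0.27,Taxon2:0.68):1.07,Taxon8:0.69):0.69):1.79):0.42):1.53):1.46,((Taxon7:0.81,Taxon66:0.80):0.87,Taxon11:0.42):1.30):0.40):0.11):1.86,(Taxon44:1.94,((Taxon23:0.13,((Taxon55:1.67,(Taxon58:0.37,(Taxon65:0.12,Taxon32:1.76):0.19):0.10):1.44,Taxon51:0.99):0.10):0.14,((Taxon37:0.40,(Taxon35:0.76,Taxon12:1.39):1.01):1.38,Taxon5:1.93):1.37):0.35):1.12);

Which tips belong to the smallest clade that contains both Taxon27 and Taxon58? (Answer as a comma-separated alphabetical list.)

Tracing Taxon27: it sits inside (Taxon3,Taxon27).
Tracing Taxon58: it sits inside (Taxon58,(Taxon65,Taxon32)).
The smallest clade enclosing both is the whole tree (their MRCA is the root), so the answer is all 27 tips in alphabetical order.

Taxon11, Taxon12, Taxon2, Taxon22, Taxon23, Taxon24, Taxon26, Taxon27, Taxon29, Taxon3, Taxon30, Taxon32, Taxon33, Taxon35, Taxon37, Taxon44, Taxon46, Taxon5, Taxon51, Taxon52, Taxon55, Taxon58, Taxon59, Taxon65, Taxon66, Taxon7, Taxon8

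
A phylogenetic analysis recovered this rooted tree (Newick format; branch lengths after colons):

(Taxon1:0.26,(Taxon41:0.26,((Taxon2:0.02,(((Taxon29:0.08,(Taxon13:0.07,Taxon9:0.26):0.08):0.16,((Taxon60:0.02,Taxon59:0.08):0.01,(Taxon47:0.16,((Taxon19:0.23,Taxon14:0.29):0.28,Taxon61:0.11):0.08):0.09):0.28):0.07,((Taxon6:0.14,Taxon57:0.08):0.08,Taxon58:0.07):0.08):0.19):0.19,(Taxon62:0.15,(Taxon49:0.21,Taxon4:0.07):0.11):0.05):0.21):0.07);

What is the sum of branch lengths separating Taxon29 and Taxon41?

The path runs Taxon29 → … → MRCA → … → Taxon41; the MRCA is the node subtending (Taxon41,((Taxon2,(((Taxon29,(Taxon13,Taxon9)),((Taxon60,Taxon59),(Taxon47,((Taxon19,Taxon14),Taxon61)))),((Taxon6,Taxon57),Taxon58))),(Taxon62,(Taxon49,Taxon4)))).
Branch lengths along that path: 0.08 + 0.16 + 0.07 + 0.19 + 0.19 + 0.21 + 0.26 = 1.16.

1.16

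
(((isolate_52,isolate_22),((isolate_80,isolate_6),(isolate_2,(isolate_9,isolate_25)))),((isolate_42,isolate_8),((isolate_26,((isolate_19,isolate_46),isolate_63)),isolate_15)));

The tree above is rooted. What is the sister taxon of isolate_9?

isolate_9 attaches to the tree at the node subtending (isolate_9,isolate_25).
The other lineage descending from that same node — the sister group — is the single tip isolate_25.

isolate_25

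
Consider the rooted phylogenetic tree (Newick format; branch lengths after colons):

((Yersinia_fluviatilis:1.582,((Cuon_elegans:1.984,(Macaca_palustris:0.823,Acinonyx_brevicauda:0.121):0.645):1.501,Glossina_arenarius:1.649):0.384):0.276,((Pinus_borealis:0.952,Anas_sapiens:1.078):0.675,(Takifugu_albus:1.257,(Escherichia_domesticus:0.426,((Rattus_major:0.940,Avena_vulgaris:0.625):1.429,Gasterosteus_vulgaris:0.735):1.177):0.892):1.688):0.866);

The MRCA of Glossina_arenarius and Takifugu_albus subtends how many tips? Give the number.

12

The MRCA of Glossina_arenarius and Takifugu_albus is the root, so the clade is the entire tree.
That clade contains 12 terminal taxa: Acinonyx_brevicauda, Anas_sapiens, Avena_vulgaris, Cuon_elegans, Escherichia_domesticus, Gasterosteus_vulgaris, Glossina_arenarius, Macaca_palustris, Pinus_borealis, Rattus_major, Takifugu_albus, Yersinia_fluviatilis.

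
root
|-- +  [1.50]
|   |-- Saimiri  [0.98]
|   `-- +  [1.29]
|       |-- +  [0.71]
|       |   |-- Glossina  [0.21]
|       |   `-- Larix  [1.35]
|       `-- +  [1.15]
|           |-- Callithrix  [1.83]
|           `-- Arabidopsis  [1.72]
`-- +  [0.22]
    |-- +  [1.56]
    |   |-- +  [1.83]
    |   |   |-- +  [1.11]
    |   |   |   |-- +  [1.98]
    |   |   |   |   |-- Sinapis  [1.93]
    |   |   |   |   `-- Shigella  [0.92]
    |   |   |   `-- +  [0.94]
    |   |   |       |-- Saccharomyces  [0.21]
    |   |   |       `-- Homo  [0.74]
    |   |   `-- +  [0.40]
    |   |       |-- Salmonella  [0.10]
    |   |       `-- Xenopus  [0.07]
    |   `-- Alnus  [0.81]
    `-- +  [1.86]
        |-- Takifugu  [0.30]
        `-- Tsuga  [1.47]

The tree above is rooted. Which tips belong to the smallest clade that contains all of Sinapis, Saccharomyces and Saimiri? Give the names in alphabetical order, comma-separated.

Alnus, Arabidopsis, Callithrix, Glossina, Homo, Larix, Saccharomyces, Saimiri, Salmonella, Shigella, Sinapis, Takifugu, Tsuga, Xenopus

Tracing Sinapis: it sits inside (Sinapis,Shigella).
Tracing Saccharomyces: it sits inside (Saccharomyces,Homo).
Tracing Saimiri: it sits inside (Saimiri,((Glossina,Larix),(Callithrix,Arabidopsis))).
The smallest clade enclosing all 3 is the whole tree (their MRCA is the root), so the answer is all 14 tips in alphabetical order.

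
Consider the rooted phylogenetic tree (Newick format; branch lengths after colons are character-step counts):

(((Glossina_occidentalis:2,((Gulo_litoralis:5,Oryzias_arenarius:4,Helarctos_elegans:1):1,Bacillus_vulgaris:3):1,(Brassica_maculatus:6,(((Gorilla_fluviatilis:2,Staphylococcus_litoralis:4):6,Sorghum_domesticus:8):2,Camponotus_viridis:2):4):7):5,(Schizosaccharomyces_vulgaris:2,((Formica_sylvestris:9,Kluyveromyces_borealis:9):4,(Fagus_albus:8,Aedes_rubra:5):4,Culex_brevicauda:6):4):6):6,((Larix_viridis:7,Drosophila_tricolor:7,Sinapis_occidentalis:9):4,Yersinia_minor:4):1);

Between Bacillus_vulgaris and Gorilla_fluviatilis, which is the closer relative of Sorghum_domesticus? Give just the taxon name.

Gorilla_fluviatilis

The MRCA of Sorghum_domesticus and Gorilla_fluviatilis subtends ((Gorilla_fluviatilis,Staphylococcus_litoralis),Sorghum_domesticus) (3 taxa).
The MRCA of Sorghum_domesticus and Bacillus_vulgaris subtends (Glossina_occidentalis,((Gulo_litoralis,Oryzias_arenarius,Helarctos_elegans),Bacillus_vulgaris),(Brassica_maculatus,(((Gorilla_fluviatilis,Staphylococcus_litoralis),Sorghum_domesticus),Camponotus_viridis))) (10 taxa).
The first is nested inside the second, so Sorghum_domesticus shares a more recent common ancestor with Gorilla_fluviatilis.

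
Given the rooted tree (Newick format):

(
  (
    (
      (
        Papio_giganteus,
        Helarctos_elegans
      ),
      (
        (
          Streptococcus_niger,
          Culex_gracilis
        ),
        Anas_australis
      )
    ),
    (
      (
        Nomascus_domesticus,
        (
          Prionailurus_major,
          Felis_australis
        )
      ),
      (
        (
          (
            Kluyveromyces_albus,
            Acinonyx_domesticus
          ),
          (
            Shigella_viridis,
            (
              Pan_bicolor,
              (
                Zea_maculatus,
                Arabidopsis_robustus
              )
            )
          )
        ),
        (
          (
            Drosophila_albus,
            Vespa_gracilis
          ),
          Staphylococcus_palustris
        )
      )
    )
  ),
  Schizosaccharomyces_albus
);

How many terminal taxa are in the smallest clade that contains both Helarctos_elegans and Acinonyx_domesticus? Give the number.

The MRCA of Helarctos_elegans and Acinonyx_domesticus is the node subtending (((Papio_giganteus,Helarctos_elegans),((Streptococcus_niger,Culex_gracilis),Anas_australis)),((Nomascus_domesticus,(Prionailurus_major,Felis_australis)),(((Kluyveromyces_albus,Acinonyx_domesticus),(Shigella_viridis,(Pan_bicolor,(Zea_maculatus,Arabidopsis_robustus)))),((Drosophila_albus,Vespa_gracilis),Staphylococcus_palustris)))).
That clade contains 17 terminal taxa: Acinonyx_domesticus, Anas_australis, Arabidopsis_robustus, Culex_gracilis, Drosophila_albus, Felis_australis, Helarctos_elegans, Kluyveromyces_albus, Nomascus_domesticus, Pan_bicolor, Papio_giganteus, Prionailurus_major, Shigella_viridis, Staphylococcus_palustris, Streptococcus_niger, Vespa_gracilis, Zea_maculatus.

17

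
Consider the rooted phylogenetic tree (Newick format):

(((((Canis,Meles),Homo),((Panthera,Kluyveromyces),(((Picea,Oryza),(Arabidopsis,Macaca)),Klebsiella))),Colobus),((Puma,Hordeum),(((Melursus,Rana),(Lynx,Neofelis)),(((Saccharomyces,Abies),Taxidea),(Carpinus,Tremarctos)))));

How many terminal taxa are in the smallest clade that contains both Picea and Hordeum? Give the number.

The MRCA of Picea and Hordeum is the root, so the clade is the entire tree.
That clade contains 22 terminal taxa: Abies, Arabidopsis, Canis, Carpinus, Colobus, Homo, Hordeum, Klebsiella, Kluyveromyces, Lynx, Macaca, Meles, Melursus, Neofelis, Oryza, Panthera, Picea, Puma, Rana, Saccharomyces, Taxidea, Tremarctos.

22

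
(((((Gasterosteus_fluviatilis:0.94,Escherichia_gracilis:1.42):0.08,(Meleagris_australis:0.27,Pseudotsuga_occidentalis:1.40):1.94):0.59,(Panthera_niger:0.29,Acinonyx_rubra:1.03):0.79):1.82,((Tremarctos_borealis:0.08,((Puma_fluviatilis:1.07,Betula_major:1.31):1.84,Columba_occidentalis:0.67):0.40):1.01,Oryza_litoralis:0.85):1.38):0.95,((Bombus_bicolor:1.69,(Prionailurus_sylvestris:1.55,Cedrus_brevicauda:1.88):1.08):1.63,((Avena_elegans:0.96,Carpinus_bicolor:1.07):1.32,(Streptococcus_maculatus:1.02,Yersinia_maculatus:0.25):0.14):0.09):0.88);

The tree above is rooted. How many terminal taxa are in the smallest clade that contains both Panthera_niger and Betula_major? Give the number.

11

The MRCA of Panthera_niger and Betula_major is the node subtending ((((Gasterosteus_fluviatilis,Escherichia_gracilis),(Meleagris_australis,Pseudotsuga_occidentalis)),(Panthera_niger,Acinonyx_rubra)),((Tremarctos_borealis,((Puma_fluviatilis,Betula_major),Columba_occidentalis)),Oryza_litoralis)).
That clade contains 11 terminal taxa: Acinonyx_rubra, Betula_major, Columba_occidentalis, Escherichia_gracilis, Gasterosteus_fluviatilis, Meleagris_australis, Oryza_litoralis, Panthera_niger, Pseudotsuga_occidentalis, Puma_fluviatilis, Tremarctos_borealis.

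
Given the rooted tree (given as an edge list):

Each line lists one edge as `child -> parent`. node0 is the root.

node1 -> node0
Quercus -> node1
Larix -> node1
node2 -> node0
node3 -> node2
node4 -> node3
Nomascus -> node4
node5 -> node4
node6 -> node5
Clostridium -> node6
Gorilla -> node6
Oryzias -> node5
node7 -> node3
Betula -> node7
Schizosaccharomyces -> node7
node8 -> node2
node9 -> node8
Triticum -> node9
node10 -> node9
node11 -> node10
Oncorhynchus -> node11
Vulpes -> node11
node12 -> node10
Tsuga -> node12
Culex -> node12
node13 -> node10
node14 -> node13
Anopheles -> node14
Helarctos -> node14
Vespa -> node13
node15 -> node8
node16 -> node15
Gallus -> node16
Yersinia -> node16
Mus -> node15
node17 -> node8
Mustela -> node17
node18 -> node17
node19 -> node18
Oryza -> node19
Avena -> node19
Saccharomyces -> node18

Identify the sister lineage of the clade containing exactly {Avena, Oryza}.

Saccharomyces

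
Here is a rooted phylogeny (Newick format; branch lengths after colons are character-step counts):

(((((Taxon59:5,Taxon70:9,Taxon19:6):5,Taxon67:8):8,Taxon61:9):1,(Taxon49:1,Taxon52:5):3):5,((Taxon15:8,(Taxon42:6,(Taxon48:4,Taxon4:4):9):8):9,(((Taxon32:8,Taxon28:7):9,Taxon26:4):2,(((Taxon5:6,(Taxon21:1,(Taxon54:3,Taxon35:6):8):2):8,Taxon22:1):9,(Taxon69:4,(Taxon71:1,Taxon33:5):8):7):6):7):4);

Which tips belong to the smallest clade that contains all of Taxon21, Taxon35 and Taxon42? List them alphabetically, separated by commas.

Taxon15, Taxon21, Taxon22, Taxon26, Taxon28, Taxon32, Taxon33, Taxon35, Taxon4, Taxon42, Taxon48, Taxon5, Taxon54, Taxon69, Taxon71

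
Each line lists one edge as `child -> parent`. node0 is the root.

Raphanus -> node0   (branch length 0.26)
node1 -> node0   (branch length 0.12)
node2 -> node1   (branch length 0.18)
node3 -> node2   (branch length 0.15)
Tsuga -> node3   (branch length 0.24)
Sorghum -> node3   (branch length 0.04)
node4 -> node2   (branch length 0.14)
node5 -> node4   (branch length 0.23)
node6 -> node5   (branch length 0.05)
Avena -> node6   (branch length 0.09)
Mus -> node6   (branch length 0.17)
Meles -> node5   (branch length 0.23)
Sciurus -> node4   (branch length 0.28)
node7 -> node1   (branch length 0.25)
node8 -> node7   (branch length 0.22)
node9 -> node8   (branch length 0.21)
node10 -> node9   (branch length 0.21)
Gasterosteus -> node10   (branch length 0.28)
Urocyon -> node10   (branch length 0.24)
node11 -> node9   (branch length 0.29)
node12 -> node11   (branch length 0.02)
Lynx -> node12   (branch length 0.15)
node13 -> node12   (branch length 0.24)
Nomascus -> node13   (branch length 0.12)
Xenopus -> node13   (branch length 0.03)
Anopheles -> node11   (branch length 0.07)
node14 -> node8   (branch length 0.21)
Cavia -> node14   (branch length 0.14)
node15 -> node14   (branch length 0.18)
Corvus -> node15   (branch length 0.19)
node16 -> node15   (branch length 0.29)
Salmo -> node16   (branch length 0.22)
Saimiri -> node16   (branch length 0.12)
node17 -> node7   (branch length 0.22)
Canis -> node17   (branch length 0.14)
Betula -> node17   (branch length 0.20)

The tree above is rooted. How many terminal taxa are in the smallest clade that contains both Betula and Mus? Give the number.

18

The MRCA of Betula and Mus is the node subtending (((Tsuga,Sorghum),(((Avena,Mus),Meles),Sciurus)),((((Gasterosteus,Urocyon),((Lynx,(Nomascus,Xenopus)),Anopheles)),(Cavia,(Corvus,(Salmo,Saimiri)))),(Canis,Betula))).
That clade contains 18 terminal taxa: Anopheles, Avena, Betula, Canis, Cavia, Corvus, Gasterosteus, Lynx, Meles, Mus, Nomascus, Saimiri, Salmo, Sciurus, Sorghum, Tsuga, Urocyon, Xenopus.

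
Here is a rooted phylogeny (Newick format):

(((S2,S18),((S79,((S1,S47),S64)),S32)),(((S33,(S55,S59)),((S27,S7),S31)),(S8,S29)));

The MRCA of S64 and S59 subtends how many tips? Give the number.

15

The MRCA of S64 and S59 is the root, so the clade is the entire tree.
That clade contains 15 terminal taxa: S1, S18, S2, S27, S29, S31, S32, S33, S47, S55, S59, S64, S7, S79, S8.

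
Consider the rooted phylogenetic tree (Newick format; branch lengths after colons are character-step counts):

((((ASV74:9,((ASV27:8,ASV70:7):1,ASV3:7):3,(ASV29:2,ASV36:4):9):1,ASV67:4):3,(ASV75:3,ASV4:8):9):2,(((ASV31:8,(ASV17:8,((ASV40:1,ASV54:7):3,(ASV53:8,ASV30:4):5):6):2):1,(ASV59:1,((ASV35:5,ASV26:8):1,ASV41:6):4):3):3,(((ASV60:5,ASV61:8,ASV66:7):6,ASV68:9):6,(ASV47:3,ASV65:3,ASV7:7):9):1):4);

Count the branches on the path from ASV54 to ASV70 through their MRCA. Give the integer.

13

The MRCA of ASV54 and ASV70 is the root of the tree.
From ASV54 up to that node: 7 branches. From ASV70 up to the same node: 6 branches. Total: 7 + 6 = 13.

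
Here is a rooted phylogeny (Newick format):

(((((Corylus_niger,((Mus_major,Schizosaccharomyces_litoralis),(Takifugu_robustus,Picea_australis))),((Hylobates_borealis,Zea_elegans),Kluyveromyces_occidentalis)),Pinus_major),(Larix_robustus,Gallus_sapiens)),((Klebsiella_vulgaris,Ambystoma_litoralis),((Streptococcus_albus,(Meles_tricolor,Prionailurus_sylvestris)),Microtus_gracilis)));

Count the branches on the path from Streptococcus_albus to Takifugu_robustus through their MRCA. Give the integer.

The MRCA of Streptococcus_albus and Takifugu_robustus is the root of the tree.
From Streptococcus_albus up to that node: 4 branches. From Takifugu_robustus up to the same node: 7 branches. Total: 4 + 7 = 11.

11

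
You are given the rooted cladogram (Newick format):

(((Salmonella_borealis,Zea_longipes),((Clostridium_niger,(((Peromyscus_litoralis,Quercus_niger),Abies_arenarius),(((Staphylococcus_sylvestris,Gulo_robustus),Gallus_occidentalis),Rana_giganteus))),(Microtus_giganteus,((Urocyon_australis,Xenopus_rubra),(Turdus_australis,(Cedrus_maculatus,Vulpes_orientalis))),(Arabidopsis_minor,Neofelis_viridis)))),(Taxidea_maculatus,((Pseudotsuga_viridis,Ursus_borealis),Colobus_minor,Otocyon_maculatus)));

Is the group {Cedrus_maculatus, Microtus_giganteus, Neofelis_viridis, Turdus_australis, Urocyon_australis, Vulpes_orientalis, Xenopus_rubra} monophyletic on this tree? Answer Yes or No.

The MRCA of the listed taxa subtends (Microtus_giganteus,((Urocyon_australis,Xenopus_rubra),(Turdus_australis,(Cedrus_maculatus,Vulpes_orientalis))),(Arabidopsis_minor,Neofelis_viridis)).
That clade also contains Arabidopsis_minor, which is not in the proposed group, so the group is not monophyletic.

No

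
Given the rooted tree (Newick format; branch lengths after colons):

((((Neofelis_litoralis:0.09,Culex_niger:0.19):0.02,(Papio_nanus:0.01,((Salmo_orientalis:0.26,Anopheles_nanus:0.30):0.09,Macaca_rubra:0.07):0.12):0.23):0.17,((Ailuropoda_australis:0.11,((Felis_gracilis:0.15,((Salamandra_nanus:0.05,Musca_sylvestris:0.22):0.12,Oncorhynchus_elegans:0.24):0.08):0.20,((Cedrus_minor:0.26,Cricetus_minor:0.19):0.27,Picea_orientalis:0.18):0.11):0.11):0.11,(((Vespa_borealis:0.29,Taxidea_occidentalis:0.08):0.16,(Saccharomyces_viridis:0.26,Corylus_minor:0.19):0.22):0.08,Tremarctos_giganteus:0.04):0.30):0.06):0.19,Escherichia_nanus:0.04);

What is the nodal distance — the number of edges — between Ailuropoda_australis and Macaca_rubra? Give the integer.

The MRCA of Ailuropoda_australis and Macaca_rubra is the node subtending (((Neofelis_litoralis,Culex_niger),(Papio_nanus,((Salmo_orientalis,Anopheles_nanus),Macaca_rubra))),((Ailuropoda_australis,((Felis_gracilis,((Salamandra_nanus,Musca_sylvestris),Oncorhynchus_elegans)),((Cedrus_minor,Cricetus_minor),Picea_orientalis))),(((Vespa_borealis,Taxidea_occidentalis),(Saccharomyces_viridis,Corylus_minor)),Tremarctos_giganteus))).
From Ailuropoda_australis up to that node: 3 branches. From Macaca_rubra up to the same node: 4 branches. Total: 3 + 4 = 7.

7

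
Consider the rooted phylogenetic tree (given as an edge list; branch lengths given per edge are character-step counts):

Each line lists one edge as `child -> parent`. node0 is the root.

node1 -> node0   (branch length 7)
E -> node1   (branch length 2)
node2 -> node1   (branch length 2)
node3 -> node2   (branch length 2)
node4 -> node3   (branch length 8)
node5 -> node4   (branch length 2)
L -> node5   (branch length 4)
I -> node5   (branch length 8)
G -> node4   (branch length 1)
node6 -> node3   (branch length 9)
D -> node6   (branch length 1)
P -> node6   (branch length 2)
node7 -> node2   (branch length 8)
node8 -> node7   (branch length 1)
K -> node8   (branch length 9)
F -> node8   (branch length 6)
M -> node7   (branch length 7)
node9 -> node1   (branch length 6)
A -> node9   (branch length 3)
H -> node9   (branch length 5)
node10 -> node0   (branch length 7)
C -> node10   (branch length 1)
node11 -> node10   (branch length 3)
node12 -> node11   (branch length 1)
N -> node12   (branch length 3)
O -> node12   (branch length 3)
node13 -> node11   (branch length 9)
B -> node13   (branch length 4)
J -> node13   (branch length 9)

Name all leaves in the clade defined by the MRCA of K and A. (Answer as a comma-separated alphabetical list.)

Tracing K: it sits inside (K,F).
Tracing A: it sits inside (A,H).
The smallest clade enclosing both is (E,((((L,I),G),(D,P)),((K,F),M)),(A,H)); the answer is its 11 terminal taxa in alphabetical order.

A, D, E, F, G, H, I, K, L, M, P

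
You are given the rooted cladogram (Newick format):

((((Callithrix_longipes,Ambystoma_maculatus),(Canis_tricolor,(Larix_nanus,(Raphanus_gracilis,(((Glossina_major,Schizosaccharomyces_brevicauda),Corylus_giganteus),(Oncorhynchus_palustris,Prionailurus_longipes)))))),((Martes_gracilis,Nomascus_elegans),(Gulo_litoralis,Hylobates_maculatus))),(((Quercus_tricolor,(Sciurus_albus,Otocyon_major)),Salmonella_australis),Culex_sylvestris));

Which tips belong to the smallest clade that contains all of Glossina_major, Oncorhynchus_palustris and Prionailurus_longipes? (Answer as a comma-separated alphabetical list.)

Tracing Glossina_major: it sits inside (Glossina_major,Schizosaccharomyces_brevicauda).
Tracing Oncorhynchus_palustris: it sits inside (Oncorhynchus_palustris,Prionailurus_longipes).
Tracing Prionailurus_longipes: it sits inside (Oncorhynchus_palustris,Prionailurus_longipes).
The smallest clade enclosing all 3 is (((Glossina_major,Schizosaccharomyces_brevicauda),Corylus_giganteus),(Oncorhynchus_palustris,Prionailurus_longipes)); the answer is its 5 terminal taxa in alphabetical order.

Corylus_giganteus, Glossina_major, Oncorhynchus_palustris, Prionailurus_longipes, Schizosaccharomyces_brevicauda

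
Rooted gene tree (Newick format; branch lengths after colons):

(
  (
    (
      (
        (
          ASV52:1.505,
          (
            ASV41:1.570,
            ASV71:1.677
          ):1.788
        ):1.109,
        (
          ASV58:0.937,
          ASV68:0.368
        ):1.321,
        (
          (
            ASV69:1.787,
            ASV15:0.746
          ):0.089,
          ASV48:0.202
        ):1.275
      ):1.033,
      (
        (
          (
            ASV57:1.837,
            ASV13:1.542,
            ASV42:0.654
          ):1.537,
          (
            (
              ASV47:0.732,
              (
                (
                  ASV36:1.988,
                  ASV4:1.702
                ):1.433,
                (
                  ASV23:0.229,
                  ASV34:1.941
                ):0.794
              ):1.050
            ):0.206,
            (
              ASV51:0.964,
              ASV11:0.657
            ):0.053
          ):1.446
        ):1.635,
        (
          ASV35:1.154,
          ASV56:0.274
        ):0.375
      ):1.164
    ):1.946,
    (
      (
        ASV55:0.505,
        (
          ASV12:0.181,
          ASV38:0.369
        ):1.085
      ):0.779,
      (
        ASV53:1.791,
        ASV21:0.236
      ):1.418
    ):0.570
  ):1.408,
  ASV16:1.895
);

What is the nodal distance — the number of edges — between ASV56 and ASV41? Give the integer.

The MRCA of ASV56 and ASV41 is the node subtending (((ASV52,(ASV41,ASV71)),(ASV58,ASV68),((ASV69,ASV15),ASV48)),(((ASV57,ASV13,ASV42),((ASV47,((ASV36,ASV4),(ASV23,ASV34))),(ASV51,ASV11))),(ASV35,ASV56))).
From ASV56 up to that node: 3 branches. From ASV41 up to the same node: 4 branches. Total: 3 + 4 = 7.

7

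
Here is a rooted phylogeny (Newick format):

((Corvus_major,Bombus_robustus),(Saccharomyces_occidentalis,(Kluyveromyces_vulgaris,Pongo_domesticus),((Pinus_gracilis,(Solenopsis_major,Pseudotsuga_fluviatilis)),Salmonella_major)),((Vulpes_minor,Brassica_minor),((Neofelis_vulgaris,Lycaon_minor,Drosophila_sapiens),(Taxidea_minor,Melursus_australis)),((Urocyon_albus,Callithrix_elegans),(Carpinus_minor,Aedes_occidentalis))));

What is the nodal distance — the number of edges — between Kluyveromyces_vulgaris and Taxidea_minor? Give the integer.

7

The MRCA of Kluyveromyces_vulgaris and Taxidea_minor is the root of the tree.
From Kluyveromyces_vulgaris up to that node: 3 branches. From Taxidea_minor up to the same node: 4 branches. Total: 3 + 4 = 7.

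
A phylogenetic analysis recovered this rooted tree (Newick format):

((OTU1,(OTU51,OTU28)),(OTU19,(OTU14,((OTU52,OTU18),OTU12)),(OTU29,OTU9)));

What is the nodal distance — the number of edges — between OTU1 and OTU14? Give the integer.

5

The MRCA of OTU1 and OTU14 is the root of the tree.
From OTU1 up to that node: 2 branches. From OTU14 up to the same node: 3 branches. Total: 2 + 3 = 5.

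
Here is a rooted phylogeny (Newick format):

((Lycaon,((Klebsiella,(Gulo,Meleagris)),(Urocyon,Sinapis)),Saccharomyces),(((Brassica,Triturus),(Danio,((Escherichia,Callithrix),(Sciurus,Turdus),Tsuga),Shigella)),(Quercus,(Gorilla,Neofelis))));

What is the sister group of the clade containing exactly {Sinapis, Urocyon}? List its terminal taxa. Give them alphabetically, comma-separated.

The clade containing exactly {Sinapis, Urocyon} attaches to the tree at the node subtending ((Klebsiella,(Gulo,Meleagris)),(Urocyon,Sinapis)).
The other lineage descending from that same node — the sister group — is (Klebsiella,(Gulo,Meleagris)); its 3 tips in alphabetical order are the answer.

Gulo, Klebsiella, Meleagris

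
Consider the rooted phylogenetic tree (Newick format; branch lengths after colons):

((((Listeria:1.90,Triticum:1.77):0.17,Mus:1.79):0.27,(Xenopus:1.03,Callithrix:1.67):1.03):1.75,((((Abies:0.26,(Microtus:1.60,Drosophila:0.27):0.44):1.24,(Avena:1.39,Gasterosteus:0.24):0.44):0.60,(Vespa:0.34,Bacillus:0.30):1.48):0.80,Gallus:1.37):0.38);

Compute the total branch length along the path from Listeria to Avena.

7.70

The path runs Listeria → … → MRCA → … → Avena; the MRCA is the root of the tree.
Branch lengths along that path: 1.90 + 0.17 + 0.27 + 1.75 + 0.38 + 0.80 + 0.60 + 0.44 + 1.39 = 7.70.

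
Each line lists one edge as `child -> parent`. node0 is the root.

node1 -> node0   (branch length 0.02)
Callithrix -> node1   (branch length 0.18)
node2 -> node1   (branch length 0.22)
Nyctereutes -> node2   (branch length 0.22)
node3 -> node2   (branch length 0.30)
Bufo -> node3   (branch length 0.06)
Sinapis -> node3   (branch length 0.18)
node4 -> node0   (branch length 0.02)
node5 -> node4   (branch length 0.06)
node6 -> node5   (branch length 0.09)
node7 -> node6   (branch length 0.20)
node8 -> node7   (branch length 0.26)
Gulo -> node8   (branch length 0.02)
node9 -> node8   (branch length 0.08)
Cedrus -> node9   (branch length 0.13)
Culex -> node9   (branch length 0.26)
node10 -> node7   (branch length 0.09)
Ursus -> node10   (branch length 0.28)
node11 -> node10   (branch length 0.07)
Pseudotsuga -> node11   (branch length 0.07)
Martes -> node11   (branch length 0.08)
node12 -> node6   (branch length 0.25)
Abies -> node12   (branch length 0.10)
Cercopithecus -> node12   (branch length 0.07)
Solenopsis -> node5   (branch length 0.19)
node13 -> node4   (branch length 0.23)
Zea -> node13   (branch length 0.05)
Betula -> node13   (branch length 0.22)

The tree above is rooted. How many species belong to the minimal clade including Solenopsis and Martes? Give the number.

9

The MRCA of Solenopsis and Martes is the node subtending ((((Gulo,(Cedrus,Culex)),(Ursus,(Pseudotsuga,Martes))),(Abies,Cercopithecus)),Solenopsis).
That clade contains 9 terminal taxa: Abies, Cedrus, Cercopithecus, Culex, Gulo, Martes, Pseudotsuga, Solenopsis, Ursus.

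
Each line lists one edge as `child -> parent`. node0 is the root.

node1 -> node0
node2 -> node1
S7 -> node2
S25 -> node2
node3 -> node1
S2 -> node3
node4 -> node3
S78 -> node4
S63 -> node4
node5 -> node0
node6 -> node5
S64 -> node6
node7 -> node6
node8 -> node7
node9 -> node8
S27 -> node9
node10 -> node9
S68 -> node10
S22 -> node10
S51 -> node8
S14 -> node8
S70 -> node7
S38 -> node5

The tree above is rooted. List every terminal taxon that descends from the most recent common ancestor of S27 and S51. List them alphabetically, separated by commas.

S14, S22, S27, S51, S68

Tracing S27: it sits inside (S27,(S68,S22)).
Tracing S51: it sits inside ((S27,(S68,S22)),S51,S14).
The smallest clade enclosing both is ((S27,(S68,S22)),S51,S14); the answer is its 5 terminal taxa in alphabetical order.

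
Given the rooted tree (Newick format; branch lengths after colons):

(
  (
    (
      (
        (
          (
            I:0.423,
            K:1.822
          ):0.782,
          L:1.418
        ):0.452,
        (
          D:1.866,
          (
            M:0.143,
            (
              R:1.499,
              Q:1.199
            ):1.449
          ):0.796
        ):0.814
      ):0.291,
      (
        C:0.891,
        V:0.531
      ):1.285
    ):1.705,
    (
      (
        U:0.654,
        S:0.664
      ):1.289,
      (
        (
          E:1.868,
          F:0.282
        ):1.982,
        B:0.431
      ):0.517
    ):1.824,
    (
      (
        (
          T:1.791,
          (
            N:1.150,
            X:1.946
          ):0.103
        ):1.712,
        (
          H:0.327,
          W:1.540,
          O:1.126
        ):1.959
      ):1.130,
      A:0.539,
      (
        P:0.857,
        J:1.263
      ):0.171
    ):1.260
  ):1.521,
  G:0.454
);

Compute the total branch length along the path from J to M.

The path runs J → … → MRCA → … → M; the MRCA is the node subtending (((((I,K),L),(D,(M,(R,Q)))),(C,V)),((U,S),((E,F),B)),(((T,(N,X)),(H,W,O)),A,(P,J))).
Branch lengths along that path: 1.263 + 0.171 + 1.260 + 1.705 + 0.291 + 0.814 + 0.796 + 0.143 = 6.443.

6.443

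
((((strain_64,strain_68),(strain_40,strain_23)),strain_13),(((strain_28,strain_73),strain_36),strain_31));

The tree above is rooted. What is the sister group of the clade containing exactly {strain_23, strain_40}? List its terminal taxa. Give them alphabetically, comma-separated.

The clade containing exactly {strain_23, strain_40} attaches to the tree at the node subtending ((strain_64,strain_68),(strain_40,strain_23)).
The other lineage descending from that same node — the sister group — is (strain_64,strain_68); its 2 tips in alphabetical order are the answer.

strain_64, strain_68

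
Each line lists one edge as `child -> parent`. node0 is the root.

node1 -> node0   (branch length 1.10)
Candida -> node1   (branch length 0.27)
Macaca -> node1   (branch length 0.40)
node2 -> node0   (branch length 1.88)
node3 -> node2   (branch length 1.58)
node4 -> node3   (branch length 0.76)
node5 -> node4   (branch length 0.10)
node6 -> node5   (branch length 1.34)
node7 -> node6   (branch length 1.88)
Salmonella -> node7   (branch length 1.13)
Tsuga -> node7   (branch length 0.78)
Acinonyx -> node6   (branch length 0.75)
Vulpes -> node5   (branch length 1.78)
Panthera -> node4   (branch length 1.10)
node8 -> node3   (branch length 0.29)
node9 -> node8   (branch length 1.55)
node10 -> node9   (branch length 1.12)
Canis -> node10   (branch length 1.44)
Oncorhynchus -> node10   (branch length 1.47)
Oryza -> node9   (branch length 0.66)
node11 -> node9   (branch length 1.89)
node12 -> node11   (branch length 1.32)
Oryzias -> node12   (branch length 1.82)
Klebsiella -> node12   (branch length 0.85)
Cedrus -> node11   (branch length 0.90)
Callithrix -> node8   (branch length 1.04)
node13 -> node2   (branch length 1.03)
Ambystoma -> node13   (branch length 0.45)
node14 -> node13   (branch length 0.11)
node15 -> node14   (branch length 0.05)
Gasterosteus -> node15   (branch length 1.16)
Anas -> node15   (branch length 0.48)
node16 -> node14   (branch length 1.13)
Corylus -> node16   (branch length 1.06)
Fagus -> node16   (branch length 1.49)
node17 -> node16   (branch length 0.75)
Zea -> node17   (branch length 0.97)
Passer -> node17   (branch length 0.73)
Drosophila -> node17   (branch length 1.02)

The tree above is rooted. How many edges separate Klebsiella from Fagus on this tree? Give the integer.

10

The MRCA of Klebsiella and Fagus is the node subtending ((((((Salmonella,Tsuga),Acinonyx),Vulpes),Panthera),(((Canis,Oncorhynchus),Oryza,((Oryzias,Klebsiella),Cedrus)),Callithrix)),(Ambystoma,((Gasterosteus,Anas),(Corylus,Fagus,(Zea,Passer,Drosophila))))).
From Klebsiella up to that node: 6 branches. From Fagus up to the same node: 4 branches. Total: 6 + 4 = 10.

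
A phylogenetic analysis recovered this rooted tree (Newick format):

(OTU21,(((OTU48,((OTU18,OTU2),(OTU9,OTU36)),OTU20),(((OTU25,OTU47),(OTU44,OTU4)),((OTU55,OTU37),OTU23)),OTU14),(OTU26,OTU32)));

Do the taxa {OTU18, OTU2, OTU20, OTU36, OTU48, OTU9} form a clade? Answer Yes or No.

Yes

The most recent common ancestor of these taxa subtends (OTU48,((OTU18,OTU2),(OTU9,OTU36)),OTU20).
That clade has exactly 6 tips — every listed taxon and nothing else — so the group is monophyletic.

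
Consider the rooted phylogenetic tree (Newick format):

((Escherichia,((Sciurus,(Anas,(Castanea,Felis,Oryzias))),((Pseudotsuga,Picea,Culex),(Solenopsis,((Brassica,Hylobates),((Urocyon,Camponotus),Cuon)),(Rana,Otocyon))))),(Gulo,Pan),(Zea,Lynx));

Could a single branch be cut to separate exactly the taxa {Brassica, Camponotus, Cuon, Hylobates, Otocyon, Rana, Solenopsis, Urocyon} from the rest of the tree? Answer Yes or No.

The most recent common ancestor of these taxa subtends (Solenopsis,((Brassica,Hylobates),((Urocyon,Camponotus),Cuon)),(Rana,Otocyon)).
That clade has exactly 8 tips — every listed taxon and nothing else — so the group is monophyletic.

Yes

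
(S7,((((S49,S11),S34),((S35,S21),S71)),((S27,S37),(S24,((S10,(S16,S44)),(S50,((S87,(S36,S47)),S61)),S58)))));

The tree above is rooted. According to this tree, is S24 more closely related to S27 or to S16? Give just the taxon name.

The MRCA of S24 and S16 subtends (S24,((S10,(S16,S44)),(S50,((S87,(S36,S47)),S61)),S58)) (10 taxa).
The MRCA of S24 and S27 subtends ((S27,S37),(S24,((S10,(S16,S44)),(S50,((S87,(S36,S47)),S61)),S58))) (12 taxa).
The first is nested inside the second, so S24 shares a more recent common ancestor with S16.

S16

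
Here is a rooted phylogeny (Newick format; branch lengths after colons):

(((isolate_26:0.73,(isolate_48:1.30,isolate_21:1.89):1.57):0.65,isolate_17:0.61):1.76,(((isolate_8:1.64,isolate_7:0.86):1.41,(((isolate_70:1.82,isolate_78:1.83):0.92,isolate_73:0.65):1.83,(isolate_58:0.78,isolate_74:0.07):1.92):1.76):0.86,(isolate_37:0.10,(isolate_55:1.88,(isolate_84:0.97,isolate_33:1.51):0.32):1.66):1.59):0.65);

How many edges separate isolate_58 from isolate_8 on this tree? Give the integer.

The MRCA of isolate_58 and isolate_8 is the node subtending ((isolate_8,isolate_7),(((isolate_70,isolate_78),isolate_73),(isolate_58,isolate_74))).
From isolate_58 up to that node: 3 branches. From isolate_8 up to the same node: 2 branches. Total: 3 + 2 = 5.

5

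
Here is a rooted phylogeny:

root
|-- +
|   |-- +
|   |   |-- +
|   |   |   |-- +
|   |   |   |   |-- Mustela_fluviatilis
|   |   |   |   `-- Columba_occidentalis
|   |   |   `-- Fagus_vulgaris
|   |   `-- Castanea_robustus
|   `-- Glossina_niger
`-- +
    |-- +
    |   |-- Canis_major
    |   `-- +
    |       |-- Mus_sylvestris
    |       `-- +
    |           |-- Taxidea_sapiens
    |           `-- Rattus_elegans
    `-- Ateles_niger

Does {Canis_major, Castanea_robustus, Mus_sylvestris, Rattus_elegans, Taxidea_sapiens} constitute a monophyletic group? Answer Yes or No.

The MRCA of the listed taxa is the root, so the smallest clade containing them is the whole tree.
That clade also contains Ateles_niger, Columba_occidentalis, Fagus_vulgaris, Glossina_niger, Mustela_fluviatilis, which are not in the proposed group, so the group is not monophyletic.

No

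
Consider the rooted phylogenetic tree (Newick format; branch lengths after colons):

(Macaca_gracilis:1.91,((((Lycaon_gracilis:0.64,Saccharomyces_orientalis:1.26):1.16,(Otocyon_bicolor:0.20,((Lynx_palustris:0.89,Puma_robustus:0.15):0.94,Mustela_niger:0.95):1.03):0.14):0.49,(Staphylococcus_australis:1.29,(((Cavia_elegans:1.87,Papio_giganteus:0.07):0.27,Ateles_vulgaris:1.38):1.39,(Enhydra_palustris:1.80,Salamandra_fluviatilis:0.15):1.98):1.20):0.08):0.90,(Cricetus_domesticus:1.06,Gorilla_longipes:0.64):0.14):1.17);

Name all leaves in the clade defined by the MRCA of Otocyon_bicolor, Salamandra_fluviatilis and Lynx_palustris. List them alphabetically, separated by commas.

Ateles_vulgaris, Cavia_elegans, Enhydra_palustris, Lycaon_gracilis, Lynx_palustris, Mustela_niger, Otocyon_bicolor, Papio_giganteus, Puma_robustus, Saccharomyces_orientalis, Salamandra_fluviatilis, Staphylococcus_australis

Tracing Otocyon_bicolor: it sits inside (Otocyon_bicolor,((Lynx_palustris,Puma_robustus),Mustela_niger)).
Tracing Salamandra_fluviatilis: it sits inside (Enhydra_palustris,Salamandra_fluviatilis).
Tracing Lynx_palustris: it sits inside (Lynx_palustris,Puma_robustus).
The smallest clade enclosing all 3 is (((Lycaon_gracilis,Saccharomyces_orientalis),(Otocyon_bicolor,((Lynx_palustris,Puma_robustus),Mustela_niger))),(Staphylococcus_australis,(((Cavia_elegans,Papio_giganteus),Ateles_vulgaris),(Enhydra_palustris,Salamandra_fluviatilis)))); the answer is its 12 terminal taxa in alphabetical order.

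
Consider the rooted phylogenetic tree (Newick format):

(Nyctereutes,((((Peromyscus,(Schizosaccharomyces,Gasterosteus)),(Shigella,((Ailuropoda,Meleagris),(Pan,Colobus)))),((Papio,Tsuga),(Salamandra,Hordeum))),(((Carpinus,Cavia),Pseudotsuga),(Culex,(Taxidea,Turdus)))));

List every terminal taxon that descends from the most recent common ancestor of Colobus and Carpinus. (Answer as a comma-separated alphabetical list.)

Tracing Colobus: it sits inside (Pan,Colobus).
Tracing Carpinus: it sits inside (Carpinus,Cavia).
The smallest clade enclosing both is ((((Peromyscus,(Schizosaccharomyces,Gasterosteus)),(Shigella,((Ailuropoda,Meleagris),(Pan,Colobus)))),((Papio,Tsuga),(Salamandra,Hordeum))),(((Carpinus,Cavia),Pseudotsuga),(Culex,(Taxidea,Turdus)))); the answer is its 18 terminal taxa in alphabetical order.

Ailuropoda, Carpinus, Cavia, Colobus, Culex, Gasterosteus, Hordeum, Meleagris, Pan, Papio, Peromyscus, Pseudotsuga, Salamandra, Schizosaccharomyces, Shigella, Taxidea, Tsuga, Turdus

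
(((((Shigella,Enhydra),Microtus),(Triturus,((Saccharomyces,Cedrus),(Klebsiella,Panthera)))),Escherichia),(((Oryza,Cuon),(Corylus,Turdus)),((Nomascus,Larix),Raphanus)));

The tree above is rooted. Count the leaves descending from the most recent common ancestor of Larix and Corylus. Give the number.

7

The MRCA of Larix and Corylus is the node subtending (((Oryza,Cuon),(Corylus,Turdus)),((Nomascus,Larix),Raphanus)).
That clade contains 7 terminal taxa: Corylus, Cuon, Larix, Nomascus, Oryza, Raphanus, Turdus.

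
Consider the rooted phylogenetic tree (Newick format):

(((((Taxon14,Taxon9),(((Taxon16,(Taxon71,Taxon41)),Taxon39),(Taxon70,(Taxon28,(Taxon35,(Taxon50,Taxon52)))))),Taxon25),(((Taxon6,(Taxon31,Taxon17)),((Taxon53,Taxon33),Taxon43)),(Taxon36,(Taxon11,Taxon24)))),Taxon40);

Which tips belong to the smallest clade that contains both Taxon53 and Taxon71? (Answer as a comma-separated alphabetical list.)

Tracing Taxon53: it sits inside (Taxon53,Taxon33).
Tracing Taxon71: it sits inside (Taxon71,Taxon41).
The smallest clade enclosing both is ((((Taxon14,Taxon9),(((Taxon16,(Taxon71,Taxon41)),Taxon39),(Taxon70,(Taxon28,(Taxon35,(Taxon50,Taxon52)))))),Taxon25),(((Taxon6,(Taxon31,Taxon17)),((Taxon53,Taxon33),Taxon43)),(Taxon36,(Taxon11,Taxon24)))); the answer is its 21 terminal taxa in alphabetical order.

Taxon11, Taxon14, Taxon16, Taxon17, Taxon24, Taxon25, Taxon28, Taxon31, Taxon33, Taxon35, Taxon36, Taxon39, Taxon41, Taxon43, Taxon50, Taxon52, Taxon53, Taxon6, Taxon70, Taxon71, Taxon9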